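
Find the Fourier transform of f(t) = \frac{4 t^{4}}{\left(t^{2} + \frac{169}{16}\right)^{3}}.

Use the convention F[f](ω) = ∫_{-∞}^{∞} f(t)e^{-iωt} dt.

F(ω) = \frac{\pi \left(169 \omega^{2} - 260 \left|{\omega}\right| + 48\right) e^{- \frac{13 \left|{\omega}\right|}{4}}}{104}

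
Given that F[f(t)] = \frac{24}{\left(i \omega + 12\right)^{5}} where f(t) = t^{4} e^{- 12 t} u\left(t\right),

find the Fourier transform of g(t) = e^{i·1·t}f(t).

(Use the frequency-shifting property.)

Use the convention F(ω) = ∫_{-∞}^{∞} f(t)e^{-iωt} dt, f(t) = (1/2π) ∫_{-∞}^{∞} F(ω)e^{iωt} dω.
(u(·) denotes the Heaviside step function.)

F[g](ω) = \frac{24}{\left(i \left(\omega - 1\right) + 12\right)^{5}}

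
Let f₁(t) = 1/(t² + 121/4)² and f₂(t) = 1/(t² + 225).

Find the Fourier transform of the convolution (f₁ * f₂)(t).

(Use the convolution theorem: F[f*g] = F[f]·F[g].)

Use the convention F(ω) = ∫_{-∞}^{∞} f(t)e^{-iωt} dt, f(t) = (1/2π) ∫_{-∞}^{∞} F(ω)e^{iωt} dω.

F[f₁*f₂](ω) = \frac{2 \pi^{2} \left(11 \left|{\omega}\right| + 2\right) e^{- \frac{41 \left|{\omega}\right|}{2}}}{19965}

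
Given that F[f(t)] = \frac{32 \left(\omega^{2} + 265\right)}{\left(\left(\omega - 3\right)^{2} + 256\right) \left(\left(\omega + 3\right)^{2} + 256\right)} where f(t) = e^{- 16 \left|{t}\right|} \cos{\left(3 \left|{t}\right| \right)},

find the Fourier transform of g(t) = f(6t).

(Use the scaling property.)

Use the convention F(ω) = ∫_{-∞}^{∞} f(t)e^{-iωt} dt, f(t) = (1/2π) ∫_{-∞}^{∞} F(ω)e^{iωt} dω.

F[g](ω) = \frac{192 \left(\omega^{2} + 9540\right)}{\omega^{4} + 17784 \omega^{2} + 91011600}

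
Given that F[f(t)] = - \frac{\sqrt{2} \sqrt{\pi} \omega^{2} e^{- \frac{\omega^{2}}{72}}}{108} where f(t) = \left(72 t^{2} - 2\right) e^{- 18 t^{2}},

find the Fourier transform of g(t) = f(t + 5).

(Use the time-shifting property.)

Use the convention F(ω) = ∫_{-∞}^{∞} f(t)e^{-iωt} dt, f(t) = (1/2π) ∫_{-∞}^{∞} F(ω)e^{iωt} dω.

F[g](ω) = - \frac{\sqrt{2} \sqrt{\pi} \omega^{2} e^{- \frac{\omega \left(\omega - 360 i\right)}{72}}}{108}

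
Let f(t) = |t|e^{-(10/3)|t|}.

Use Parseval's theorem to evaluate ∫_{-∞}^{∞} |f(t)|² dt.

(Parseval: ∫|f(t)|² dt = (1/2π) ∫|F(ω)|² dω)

∫|f(t)|² dt = \frac{27}{2000}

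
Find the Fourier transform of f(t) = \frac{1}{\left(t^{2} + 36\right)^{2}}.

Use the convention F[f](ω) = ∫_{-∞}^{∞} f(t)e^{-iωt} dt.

F(ω) = \frac{\pi \left(6 \left|{\omega}\right| + 1\right) e^{- 6 \left|{\omega}\right|}}{432}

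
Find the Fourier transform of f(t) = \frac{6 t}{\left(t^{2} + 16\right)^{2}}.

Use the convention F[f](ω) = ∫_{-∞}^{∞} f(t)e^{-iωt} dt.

F(ω) = - \frac{3 i \pi \omega e^{- 4 \left|{\omega}\right|}}{4}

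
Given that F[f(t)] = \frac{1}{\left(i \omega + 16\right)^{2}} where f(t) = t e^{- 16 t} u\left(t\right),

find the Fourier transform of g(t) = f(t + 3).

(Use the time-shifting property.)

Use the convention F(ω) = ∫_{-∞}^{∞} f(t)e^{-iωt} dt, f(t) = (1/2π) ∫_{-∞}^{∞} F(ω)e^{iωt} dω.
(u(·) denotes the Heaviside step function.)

F[g](ω) = \frac{e^{3 i \omega}}{\left(i \omega + 16\right)^{2}}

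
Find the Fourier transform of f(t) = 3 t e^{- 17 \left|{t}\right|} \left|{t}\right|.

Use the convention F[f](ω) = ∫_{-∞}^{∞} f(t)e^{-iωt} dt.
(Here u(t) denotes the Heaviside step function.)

F(ω) = \frac{12 i \omega \left(\omega^{2} - 867\right)}{\left(\omega^{2} + 289\right)^{3}}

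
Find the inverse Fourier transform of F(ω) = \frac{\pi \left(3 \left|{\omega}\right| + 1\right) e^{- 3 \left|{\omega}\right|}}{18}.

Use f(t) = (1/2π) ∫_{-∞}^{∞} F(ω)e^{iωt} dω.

f(t) = \frac{3}{\left(t^{2} + 9\right)^{2}}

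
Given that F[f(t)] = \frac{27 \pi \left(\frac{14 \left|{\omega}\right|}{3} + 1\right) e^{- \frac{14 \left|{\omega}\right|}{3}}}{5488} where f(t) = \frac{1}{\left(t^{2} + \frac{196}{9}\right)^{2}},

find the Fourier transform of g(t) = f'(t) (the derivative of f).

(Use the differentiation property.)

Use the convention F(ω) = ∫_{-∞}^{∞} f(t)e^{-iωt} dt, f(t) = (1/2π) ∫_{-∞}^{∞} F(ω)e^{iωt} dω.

F[g](ω) = \frac{9 i \pi \omega \left(14 \left|{\omega}\right| + 3\right) e^{- \frac{14 \left|{\omega}\right|}{3}}}{5488}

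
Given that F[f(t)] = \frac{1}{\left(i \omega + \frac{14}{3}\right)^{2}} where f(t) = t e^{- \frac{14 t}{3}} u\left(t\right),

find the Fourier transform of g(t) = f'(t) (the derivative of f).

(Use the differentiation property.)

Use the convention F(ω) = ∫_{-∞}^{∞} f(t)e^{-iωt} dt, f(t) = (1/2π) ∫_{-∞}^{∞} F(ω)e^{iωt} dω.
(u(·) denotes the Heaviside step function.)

F[g](ω) = \frac{9 i \omega}{\left(3 i \omega + 14\right)^{2}}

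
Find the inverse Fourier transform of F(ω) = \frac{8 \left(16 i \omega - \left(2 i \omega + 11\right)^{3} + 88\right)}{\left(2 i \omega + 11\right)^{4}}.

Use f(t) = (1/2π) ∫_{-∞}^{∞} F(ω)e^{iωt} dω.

f(t) = 4 \left(t^{2} - 1\right) e^{- \frac{11 t}{2}} u\left(t\right)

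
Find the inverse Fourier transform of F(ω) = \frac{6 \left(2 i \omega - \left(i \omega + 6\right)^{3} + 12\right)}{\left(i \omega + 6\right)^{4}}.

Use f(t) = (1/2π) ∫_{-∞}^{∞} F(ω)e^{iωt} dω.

f(t) = 6 \left(t^{2} - 1\right) e^{- 6 t} u\left(t\right)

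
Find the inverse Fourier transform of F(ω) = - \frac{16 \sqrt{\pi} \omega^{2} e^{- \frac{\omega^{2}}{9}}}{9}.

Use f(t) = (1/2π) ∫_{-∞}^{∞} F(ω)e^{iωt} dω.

f(t) = 6 \left(9 t^{2} - 2\right) e^{- \frac{9 t^{2}}{4}}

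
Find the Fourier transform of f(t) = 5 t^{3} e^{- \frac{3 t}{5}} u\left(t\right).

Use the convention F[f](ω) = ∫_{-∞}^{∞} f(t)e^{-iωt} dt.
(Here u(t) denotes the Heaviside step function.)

F(ω) = \frac{18750}{\left(5 i \omega + 3\right)^{4}}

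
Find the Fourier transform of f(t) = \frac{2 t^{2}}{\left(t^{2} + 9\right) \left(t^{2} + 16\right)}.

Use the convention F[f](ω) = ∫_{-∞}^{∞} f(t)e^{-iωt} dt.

F(ω) = \frac{2 \pi \left(4 - 3 e^{\left|{\omega}\right|}\right) e^{- 4 \left|{\omega}\right|}}{7}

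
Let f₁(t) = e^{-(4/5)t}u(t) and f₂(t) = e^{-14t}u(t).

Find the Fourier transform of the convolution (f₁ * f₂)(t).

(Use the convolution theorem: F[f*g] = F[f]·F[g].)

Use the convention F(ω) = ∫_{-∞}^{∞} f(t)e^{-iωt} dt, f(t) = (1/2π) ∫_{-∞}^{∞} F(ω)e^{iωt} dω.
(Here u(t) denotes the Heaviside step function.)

F[f₁*f₂](ω) = \frac{5}{\left(i \omega + 14\right) \left(5 i \omega + 4\right)}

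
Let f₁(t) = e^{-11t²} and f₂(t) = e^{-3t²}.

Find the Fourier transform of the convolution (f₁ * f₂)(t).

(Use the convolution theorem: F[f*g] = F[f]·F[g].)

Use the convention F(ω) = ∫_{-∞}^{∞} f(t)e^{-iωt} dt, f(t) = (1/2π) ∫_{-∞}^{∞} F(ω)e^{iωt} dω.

F[f₁*f₂](ω) = \frac{\sqrt{33} \pi e^{- \frac{7 \omega^{2}}{66}}}{33}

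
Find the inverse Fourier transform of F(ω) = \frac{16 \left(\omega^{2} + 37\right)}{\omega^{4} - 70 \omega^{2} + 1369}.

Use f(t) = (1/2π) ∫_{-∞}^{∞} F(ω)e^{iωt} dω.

f(t) = 8 e^{- \left|{t}\right|} \cos{\left(6 \left|{t}\right| \right)}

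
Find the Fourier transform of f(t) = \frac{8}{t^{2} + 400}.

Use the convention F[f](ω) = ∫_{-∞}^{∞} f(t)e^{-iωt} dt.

F(ω) = \frac{2 \pi e^{- 20 \left|{\omega}\right|}}{5}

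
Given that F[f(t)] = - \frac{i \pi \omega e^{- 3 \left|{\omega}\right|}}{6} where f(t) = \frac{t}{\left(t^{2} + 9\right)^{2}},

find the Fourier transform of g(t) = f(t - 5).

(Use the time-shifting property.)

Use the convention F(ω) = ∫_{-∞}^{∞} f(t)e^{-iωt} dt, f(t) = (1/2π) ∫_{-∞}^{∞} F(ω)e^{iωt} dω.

F[g](ω) = - \frac{i \pi \omega e^{- 5 i \omega - 3 \left|{\omega}\right|}}{6}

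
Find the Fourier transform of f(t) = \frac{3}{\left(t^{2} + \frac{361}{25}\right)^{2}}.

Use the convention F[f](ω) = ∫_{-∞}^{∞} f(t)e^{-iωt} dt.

F(ω) = \frac{75 \pi \left(19 \left|{\omega}\right| + 5\right) e^{- \frac{19 \left|{\omega}\right|}{5}}}{13718}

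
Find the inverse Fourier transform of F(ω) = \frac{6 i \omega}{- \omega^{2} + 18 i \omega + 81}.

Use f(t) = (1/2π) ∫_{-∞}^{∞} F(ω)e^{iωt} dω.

f(t) = 6 \left(1 - 9 t\right) e^{- 9 t} u\left(t\right)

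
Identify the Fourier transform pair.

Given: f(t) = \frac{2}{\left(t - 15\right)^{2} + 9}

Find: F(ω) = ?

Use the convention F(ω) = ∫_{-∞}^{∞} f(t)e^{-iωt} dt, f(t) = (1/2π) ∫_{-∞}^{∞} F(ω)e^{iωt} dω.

F(ω) = \frac{2 \pi e^{- 15 i \omega - 3 \left|{\omega}\right|}}{3}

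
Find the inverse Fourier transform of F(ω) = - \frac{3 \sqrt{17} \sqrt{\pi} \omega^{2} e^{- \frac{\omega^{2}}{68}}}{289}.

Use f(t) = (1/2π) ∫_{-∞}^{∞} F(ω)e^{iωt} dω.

f(t) = 3 \left(68 t^{2} - 2\right) e^{- 17 t^{2}}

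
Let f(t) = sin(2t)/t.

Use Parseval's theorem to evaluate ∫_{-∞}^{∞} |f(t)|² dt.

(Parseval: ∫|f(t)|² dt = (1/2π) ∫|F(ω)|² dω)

∫|f(t)|² dt = 2 \pi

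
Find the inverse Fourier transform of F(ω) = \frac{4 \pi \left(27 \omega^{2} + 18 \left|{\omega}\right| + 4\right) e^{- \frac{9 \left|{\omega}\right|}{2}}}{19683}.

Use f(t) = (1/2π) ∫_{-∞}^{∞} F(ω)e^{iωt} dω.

f(t) = \frac{4}{\left(t^{2} + \frac{81}{4}\right)^{3}}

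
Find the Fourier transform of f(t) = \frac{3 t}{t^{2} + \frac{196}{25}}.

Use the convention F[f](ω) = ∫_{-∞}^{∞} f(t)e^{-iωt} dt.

F(ω) = - 3 i \pi e^{- \frac{14 \left|{\omega}\right|}{5}} \operatorname{sign}{\left(\omega \right)}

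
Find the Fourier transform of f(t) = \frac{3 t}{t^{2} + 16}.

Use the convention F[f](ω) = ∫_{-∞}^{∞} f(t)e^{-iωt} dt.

F(ω) = - 3 i \pi e^{- 4 \left|{\omega}\right|} \operatorname{sign}{\left(\omega \right)}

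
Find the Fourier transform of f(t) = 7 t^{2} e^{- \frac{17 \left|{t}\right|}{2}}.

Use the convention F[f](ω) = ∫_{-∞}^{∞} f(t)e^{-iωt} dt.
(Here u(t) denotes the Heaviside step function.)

F(ω) = \frac{3808 \left(289 - 12 \omega^{2}\right)}{\left(4 \omega^{2} + 289\right)^{3}}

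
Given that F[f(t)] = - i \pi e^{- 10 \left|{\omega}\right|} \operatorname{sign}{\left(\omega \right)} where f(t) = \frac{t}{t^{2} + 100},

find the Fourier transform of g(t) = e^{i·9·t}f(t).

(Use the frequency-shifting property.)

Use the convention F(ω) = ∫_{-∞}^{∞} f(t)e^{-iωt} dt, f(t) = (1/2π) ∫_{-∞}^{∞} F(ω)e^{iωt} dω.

F[g](ω) = - i \pi e^{- 10 \left|{\omega - 9}\right|} \operatorname{sign}{\left(\omega - 9 \right)}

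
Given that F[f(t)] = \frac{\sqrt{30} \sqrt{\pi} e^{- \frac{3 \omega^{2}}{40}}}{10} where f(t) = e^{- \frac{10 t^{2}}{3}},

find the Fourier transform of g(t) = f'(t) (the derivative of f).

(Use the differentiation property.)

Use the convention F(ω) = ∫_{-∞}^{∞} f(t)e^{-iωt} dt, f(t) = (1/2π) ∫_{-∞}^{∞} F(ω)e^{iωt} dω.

F[g](ω) = \frac{\sqrt{30} i \sqrt{\pi} \omega e^{- \frac{3 \omega^{2}}{40}}}{10}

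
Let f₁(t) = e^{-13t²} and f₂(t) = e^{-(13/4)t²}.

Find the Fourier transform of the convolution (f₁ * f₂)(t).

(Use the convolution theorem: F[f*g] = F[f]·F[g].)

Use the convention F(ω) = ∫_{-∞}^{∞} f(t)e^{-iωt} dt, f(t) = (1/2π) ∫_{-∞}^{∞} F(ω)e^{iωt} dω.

F[f₁*f₂](ω) = \frac{2 \pi e^{- \frac{5 \omega^{2}}{52}}}{13}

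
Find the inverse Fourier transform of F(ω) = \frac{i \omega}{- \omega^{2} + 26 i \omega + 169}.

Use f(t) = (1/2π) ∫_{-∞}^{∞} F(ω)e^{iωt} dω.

f(t) = \left(1 - 13 t\right) e^{- 13 t} u\left(t\right)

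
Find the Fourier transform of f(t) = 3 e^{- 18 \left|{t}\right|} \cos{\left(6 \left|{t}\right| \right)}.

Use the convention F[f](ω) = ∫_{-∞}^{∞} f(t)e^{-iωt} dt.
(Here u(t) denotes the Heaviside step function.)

F(ω) = \frac{108 \left(\omega^{2} + 360\right)}{\omega^{4} + 576 \omega^{2} + 129600}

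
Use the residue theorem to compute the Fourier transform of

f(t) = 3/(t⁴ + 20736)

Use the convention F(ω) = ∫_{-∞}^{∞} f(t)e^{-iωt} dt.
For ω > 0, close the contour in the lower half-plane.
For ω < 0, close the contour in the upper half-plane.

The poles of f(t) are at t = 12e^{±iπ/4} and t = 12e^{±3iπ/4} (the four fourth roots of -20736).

Let g(z) = f(z)e^{-iωz}; for large |z| the factor e^{-iωz} decays in the lower half-plane when ω > 0 and in the upper half-plane when ω < 0.

Case ω > 0 (lower half-plane, clockwise contour ⇒ F(ω) = -2πi·ΣRes):
  Res_{z = - 6 \sqrt{2} - 6 \sqrt{2} i} g(z) = \frac{\sqrt{2} i \left(1 - i\right) e^{6 \sqrt{2} \omega \left(-1 + i\right)}}{4608}
  Res_{z = 6 \sqrt{2} - 6 \sqrt{2} i} g(z) = \frac{\sqrt{2} i \left(1 + i\right) e^{- 6 \sqrt{2} \omega \left(1 + i\right)}}{4608}
  F(ω) = -2πi·ΣRes = \frac{\sqrt{2} \pi \left(1 - i\right) \left(e^{12 \sqrt{2} i \omega} + i\right) e^{- 6 \sqrt{2} \omega \left(1 + i\right)}}{2304} = \frac{\pi e^{- 6 \sqrt{2} \omega} \sin{\left(6 \sqrt{2} \omega + \frac{\pi}{4} \right)}}{576}

Case ω < 0 (upper half-plane, counterclockwise contour ⇒ F(ω) = +2πi·ΣRes):
  Res_{z = 6 \sqrt{2} + 6 \sqrt{2} i} g(z) = \frac{\sqrt{2} i \left(-1 + i\right) e^{6 \sqrt{2} \omega \left(1 - i\right)}}{4608}
  Res_{z = - 6 \sqrt{2} + 6 \sqrt{2} i} g(z) = \frac{\sqrt{2} \left(1 - i\right) e^{6 \sqrt{2} \omega \left(1 + i\right)}}{4608}
  F(ω) = 2πi·ΣRes = - \frac{\sqrt{2} i \pi \left(i \left(1 - i\right) e^{6 \sqrt{2} \omega \left(1 - i\right)} - \left(1 - i\right) e^{6 \sqrt{2} \omega \left(1 + i\right)}\right)}{2304} = \frac{\pi e^{6 \sqrt{2} \omega} \cos{\left(6 \sqrt{2} \omega + \frac{\pi}{4} \right)}}{576}

Both cases combine into a single formula in |ω|:

F(ω) = \frac{\pi e^{- 6 \sqrt{2} \left|{\omega}\right|} \sin{\left(6 \sqrt{2} \left|{\omega}\right| + \frac{\pi}{4} \right)}}{576}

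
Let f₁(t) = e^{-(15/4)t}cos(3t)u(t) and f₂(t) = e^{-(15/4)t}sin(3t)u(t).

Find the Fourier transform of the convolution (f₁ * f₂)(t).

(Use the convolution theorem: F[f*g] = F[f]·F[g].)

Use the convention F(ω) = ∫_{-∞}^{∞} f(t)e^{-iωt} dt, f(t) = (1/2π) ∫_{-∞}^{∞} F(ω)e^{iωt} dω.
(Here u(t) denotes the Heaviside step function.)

F[f₁*f₂](ω) = \frac{192 \left(4 i \omega + 15\right)}{\left(\left(4 i \omega + 15\right)^{2} + 144\right)^{2}}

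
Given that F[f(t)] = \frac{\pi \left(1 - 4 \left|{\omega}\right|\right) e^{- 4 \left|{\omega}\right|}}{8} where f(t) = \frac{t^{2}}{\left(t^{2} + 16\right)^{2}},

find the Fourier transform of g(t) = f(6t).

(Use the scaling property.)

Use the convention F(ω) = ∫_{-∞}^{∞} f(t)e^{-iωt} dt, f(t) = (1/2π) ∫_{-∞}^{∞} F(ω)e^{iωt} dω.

F[g](ω) = \frac{\pi \left(3 - 2 \left|{\omega}\right|\right) e^{- \frac{2 \left|{\omega}\right|}{3}}}{144}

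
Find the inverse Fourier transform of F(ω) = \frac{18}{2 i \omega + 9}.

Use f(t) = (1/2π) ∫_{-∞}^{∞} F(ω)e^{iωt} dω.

f(t) = 9 e^{- \frac{9 t}{2}} u\left(t\right)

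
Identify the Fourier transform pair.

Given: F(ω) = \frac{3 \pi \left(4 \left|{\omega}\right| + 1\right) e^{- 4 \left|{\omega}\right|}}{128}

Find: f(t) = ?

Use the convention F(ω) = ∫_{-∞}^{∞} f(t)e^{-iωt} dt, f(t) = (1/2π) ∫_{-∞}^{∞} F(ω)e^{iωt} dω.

f(t) = \frac{3}{\left(t^{2} + 16\right)^{2}}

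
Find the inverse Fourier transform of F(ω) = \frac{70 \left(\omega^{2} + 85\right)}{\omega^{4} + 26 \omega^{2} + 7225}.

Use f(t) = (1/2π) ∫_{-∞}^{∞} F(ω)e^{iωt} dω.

f(t) = 5 e^{- 7 \left|{t}\right|} \cos{\left(6 \left|{t}\right| \right)}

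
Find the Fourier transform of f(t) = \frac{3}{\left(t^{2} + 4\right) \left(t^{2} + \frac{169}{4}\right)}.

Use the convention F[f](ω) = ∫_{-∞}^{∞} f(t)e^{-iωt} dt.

F(ω) = \frac{2 \pi e^{- 2 \left|{\omega}\right|}}{51} - \frac{8 \pi e^{- \frac{13 \left|{\omega}\right|}{2}}}{663}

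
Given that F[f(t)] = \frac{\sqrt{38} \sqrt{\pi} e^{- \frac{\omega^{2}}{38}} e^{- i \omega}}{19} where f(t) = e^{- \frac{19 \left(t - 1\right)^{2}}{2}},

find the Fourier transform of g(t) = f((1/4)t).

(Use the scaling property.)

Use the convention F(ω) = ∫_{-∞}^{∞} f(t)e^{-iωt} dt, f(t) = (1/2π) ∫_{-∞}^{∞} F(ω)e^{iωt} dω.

F[g](ω) = \frac{4 \sqrt{38} \sqrt{\pi} e^{- 4 \omega \left(\frac{2 \omega}{19} + i\right)}}{19}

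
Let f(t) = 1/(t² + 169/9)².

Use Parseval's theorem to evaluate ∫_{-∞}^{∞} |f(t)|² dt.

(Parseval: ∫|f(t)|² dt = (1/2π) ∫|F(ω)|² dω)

∫|f(t)|² dt = \frac{10935 \pi}{1003976272}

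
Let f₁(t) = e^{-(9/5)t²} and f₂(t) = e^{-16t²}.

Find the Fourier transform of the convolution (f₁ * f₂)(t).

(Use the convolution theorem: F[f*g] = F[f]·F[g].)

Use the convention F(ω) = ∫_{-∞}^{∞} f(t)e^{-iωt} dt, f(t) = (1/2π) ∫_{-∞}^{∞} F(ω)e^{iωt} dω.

F[f₁*f₂](ω) = \frac{\sqrt{5} \pi e^{- \frac{89 \omega^{2}}{576}}}{12}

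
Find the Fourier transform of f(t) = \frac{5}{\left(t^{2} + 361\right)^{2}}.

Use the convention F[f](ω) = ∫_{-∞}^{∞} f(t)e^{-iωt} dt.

F(ω) = \frac{5 \pi \left(19 \left|{\omega}\right| + 1\right) e^{- 19 \left|{\omega}\right|}}{13718}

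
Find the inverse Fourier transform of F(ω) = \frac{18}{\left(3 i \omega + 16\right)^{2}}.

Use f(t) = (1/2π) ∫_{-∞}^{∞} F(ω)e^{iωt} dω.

f(t) = 2 t e^{- \frac{16 t}{3}} u\left(t\right)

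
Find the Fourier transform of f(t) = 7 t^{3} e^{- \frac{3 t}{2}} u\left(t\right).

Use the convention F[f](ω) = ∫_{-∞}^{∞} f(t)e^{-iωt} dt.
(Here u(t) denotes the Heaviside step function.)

F(ω) = \frac{672}{\left(2 i \omega + 3\right)^{4}}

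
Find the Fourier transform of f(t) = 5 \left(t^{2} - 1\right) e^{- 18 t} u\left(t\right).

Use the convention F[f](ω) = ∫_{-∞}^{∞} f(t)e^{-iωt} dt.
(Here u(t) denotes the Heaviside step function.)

F(ω) = \frac{5 \left(2 i \omega - \left(i \omega + 18\right)^{3} + 36\right)}{\left(i \omega + 18\right)^{4}}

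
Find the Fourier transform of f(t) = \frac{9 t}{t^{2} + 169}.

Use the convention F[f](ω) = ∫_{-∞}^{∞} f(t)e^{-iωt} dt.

F(ω) = - 9 i \pi e^{- 13 \left|{\omega}\right|} \operatorname{sign}{\left(\omega \right)}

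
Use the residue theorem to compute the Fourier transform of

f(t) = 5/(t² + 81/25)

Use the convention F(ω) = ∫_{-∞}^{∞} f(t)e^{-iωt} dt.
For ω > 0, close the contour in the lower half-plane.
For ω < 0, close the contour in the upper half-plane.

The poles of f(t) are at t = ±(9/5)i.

Let g(z) = f(z)e^{-iωz}; for large |z| the factor e^{-iωz} decays in the lower half-plane when ω > 0 and in the upper half-plane when ω < 0.

Case ω > 0 (lower half-plane, clockwise contour ⇒ F(ω) = -2πi·ΣRes):
  Res_{z = - \frac{9 i}{5}} g(z) = \frac{25 i e^{- \frac{9 \omega}{5}}}{18}
  F(ω) = -2πi·ΣRes = \frac{25 \pi e^{- \frac{9 \omega}{5}}}{9}

Case ω < 0 (upper half-plane, counterclockwise contour ⇒ F(ω) = +2πi·ΣRes):
  Res_{z = \frac{9 i}{5}} g(z) = - \frac{25 i e^{\frac{9 \omega}{5}}}{18}
  F(ω) = 2πi·ΣRes = \frac{25 \pi e^{\frac{9 \omega}{5}}}{9}

Both cases combine into a single formula in |ω|:

F(ω) = \frac{25 \pi e^{- \frac{9 \left|{\omega}\right|}{5}}}{9}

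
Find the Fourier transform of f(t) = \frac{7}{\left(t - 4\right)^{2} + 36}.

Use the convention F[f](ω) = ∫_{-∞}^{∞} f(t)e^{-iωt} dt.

F(ω) = \frac{7 \pi e^{- 4 i \omega - 6 \left|{\omega}\right|}}{6}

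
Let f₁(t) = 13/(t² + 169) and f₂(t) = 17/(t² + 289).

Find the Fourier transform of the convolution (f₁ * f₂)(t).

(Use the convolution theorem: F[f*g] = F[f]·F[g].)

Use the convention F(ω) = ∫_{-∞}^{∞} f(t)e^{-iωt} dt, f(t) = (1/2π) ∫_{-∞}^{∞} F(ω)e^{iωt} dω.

F[f₁*f₂](ω) = \pi^{2} e^{- 30 \left|{\omega}\right|}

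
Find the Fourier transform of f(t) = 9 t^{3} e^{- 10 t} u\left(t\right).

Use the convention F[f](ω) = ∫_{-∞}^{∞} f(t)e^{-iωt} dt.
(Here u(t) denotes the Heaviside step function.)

F(ω) = \frac{54}{\left(i \omega + 10\right)^{4}}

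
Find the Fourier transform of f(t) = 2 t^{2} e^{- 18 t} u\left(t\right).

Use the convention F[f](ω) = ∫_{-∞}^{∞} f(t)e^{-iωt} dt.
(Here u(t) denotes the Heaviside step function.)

F(ω) = \frac{4}{\left(i \omega + 18\right)^{3}}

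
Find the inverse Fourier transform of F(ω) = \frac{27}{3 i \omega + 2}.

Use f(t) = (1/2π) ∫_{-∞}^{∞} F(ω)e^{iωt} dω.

f(t) = 9 e^{- \frac{2 t}{3}} u\left(t\right)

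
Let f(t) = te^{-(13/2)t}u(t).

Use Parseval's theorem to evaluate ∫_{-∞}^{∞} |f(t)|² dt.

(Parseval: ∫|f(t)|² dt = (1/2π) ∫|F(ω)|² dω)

∫|f(t)|² dt = \frac{2}{2197}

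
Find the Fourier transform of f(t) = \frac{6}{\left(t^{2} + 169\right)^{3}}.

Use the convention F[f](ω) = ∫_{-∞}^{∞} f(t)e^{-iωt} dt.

F(ω) = \frac{3 \pi \left(169 \omega^{2} + 39 \left|{\omega}\right| + 3\right) e^{- 13 \left|{\omega}\right|}}{1485172}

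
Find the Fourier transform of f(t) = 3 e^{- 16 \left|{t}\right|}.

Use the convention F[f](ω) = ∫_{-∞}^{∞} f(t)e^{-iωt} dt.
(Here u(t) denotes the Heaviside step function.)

F(ω) = \frac{96}{\omega^{2} + 256}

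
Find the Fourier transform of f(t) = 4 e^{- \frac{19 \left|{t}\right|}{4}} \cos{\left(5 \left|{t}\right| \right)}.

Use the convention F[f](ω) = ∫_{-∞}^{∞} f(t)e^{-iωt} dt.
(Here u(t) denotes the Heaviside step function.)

F(ω) = \frac{608 \left(16 \omega^{2} + 761\right)}{256 \omega^{4} - 1248 \omega^{2} + 579121}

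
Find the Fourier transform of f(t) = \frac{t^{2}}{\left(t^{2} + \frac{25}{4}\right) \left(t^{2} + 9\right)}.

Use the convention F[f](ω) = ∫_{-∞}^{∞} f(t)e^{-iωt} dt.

F(ω) = \frac{12 \pi e^{- 3 \left|{\omega}\right|}}{11} - \frac{10 \pi e^{- \frac{5 \left|{\omega}\right|}{2}}}{11}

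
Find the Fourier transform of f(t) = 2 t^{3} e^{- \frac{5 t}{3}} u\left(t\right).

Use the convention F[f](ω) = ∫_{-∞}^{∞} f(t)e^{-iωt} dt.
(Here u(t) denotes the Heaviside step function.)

F(ω) = \frac{972}{\left(3 i \omega + 5\right)^{4}}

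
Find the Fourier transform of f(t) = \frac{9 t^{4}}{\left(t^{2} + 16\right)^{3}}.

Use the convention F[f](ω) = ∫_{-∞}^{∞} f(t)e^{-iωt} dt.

F(ω) = \frac{9 \pi \left(16 \omega^{2} - 20 \left|{\omega}\right| + 3\right) e^{- 4 \left|{\omega}\right|}}{32}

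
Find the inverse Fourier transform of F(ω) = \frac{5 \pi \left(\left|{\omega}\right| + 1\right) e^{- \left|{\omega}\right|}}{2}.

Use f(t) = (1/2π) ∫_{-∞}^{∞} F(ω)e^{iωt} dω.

f(t) = \frac{5}{\left(t^{2} + 1\right)^{2}}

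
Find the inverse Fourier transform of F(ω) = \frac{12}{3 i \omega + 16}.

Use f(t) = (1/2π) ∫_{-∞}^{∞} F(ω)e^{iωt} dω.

f(t) = 4 e^{- \frac{16 t}{3}} u\left(t\right)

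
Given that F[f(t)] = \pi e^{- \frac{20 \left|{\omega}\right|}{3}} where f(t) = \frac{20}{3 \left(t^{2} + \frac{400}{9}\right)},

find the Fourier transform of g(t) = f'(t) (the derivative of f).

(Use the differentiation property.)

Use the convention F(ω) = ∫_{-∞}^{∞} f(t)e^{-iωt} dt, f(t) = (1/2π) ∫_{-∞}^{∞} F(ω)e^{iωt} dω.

F[g](ω) = i \pi \omega e^{- \frac{20 \left|{\omega}\right|}{3}}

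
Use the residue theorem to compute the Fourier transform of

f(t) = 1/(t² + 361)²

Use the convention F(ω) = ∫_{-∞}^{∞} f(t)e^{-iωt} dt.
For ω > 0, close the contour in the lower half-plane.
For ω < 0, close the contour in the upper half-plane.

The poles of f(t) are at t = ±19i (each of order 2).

Let g(z) = f(z)e^{-iωz}; for large |z| the factor e^{-iωz} decays in the lower half-plane when ω > 0 and in the upper half-plane when ω < 0.

Case ω > 0 (lower half-plane, clockwise contour ⇒ F(ω) = -2πi·ΣRes):
  Res_{z = - 19 i} g(z) = \frac{i \left(19 \omega + 1\right) e^{- 19 \omega}}{27436} (pole of order 2)
  F(ω) = -2πi·ΣRes = \frac{\pi \left(19 \omega + 1\right) e^{- 19 \omega}}{13718}

Case ω < 0 (upper half-plane, counterclockwise contour ⇒ F(ω) = +2πi·ΣRes):
  Res_{z = 19 i} g(z) = \frac{i \left(19 \omega - 1\right) e^{19 \omega}}{27436} (pole of order 2)
  F(ω) = 2πi·ΣRes = \frac{\pi \left(1 - 19 \omega\right) e^{19 \omega}}{13718}

Both cases combine into a single formula in |ω|:

F(ω) = \frac{\pi \left(19 \left|{\omega}\right| + 1\right) e^{- 19 \left|{\omega}\right|}}{13718}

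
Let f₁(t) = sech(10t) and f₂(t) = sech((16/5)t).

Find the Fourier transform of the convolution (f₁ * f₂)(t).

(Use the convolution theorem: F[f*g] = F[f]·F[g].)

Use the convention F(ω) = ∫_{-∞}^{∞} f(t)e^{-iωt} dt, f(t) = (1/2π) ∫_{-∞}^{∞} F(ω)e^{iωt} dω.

F[f₁*f₂](ω) = \frac{\pi^{2}}{32 \cosh{\left(\frac{\pi \omega}{20} \right)} \cosh{\left(\frac{5 \pi \omega}{32} \right)}}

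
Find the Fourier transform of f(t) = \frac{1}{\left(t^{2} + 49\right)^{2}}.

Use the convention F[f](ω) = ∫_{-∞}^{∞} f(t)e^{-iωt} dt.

F(ω) = \frac{\pi \left(7 \left|{\omega}\right| + 1\right) e^{- 7 \left|{\omega}\right|}}{686}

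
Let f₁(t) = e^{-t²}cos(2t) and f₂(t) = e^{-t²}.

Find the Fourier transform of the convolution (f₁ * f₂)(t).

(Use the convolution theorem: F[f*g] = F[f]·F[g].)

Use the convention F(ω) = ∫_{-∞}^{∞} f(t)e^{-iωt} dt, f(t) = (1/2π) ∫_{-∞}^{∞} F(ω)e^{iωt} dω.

F[f₁*f₂](ω) = \pi e^{- \frac{\omega^{2}}{2} - 1} \cosh{\left(\omega \right)}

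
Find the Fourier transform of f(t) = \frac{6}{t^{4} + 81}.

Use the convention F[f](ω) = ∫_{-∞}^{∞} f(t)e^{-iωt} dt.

F(ω) = \frac{2 \pi e^{- \frac{3 \sqrt{2} \left|{\omega}\right|}{2}} \sin{\left(\frac{3 \sqrt{2} \left|{\omega}\right|}{2} + \frac{\pi}{4} \right)}}{9}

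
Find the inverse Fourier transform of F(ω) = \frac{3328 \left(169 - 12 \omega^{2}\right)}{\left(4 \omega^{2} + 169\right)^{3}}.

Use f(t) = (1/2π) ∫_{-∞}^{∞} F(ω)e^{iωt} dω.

f(t) = 8 t^{2} e^{- \frac{13 \left|{t}\right|}{2}}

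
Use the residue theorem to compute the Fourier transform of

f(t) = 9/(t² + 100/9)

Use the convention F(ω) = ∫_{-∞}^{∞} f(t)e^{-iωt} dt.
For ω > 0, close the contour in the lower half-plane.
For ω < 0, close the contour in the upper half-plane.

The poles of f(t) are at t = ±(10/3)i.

Let g(z) = f(z)e^{-iωz}; for large |z| the factor e^{-iωz} decays in the lower half-plane when ω > 0 and in the upper half-plane when ω < 0.

Case ω > 0 (lower half-plane, clockwise contour ⇒ F(ω) = -2πi·ΣRes):
  Res_{z = - \frac{10 i}{3}} g(z) = \frac{27 i e^{- \frac{10 \omega}{3}}}{20}
  F(ω) = -2πi·ΣRes = \frac{27 \pi e^{- \frac{10 \omega}{3}}}{10}

Case ω < 0 (upper half-plane, counterclockwise contour ⇒ F(ω) = +2πi·ΣRes):
  Res_{z = \frac{10 i}{3}} g(z) = - \frac{27 i e^{\frac{10 \omega}{3}}}{20}
  F(ω) = 2πi·ΣRes = \frac{27 \pi e^{\frac{10 \omega}{3}}}{10}

Both cases combine into a single formula in |ω|:

F(ω) = \frac{27 \pi e^{- \frac{10 \left|{\omega}\right|}{3}}}{10}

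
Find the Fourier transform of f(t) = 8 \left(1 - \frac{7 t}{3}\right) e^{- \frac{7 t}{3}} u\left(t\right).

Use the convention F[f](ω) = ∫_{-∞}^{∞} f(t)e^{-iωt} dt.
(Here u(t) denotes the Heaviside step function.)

F(ω) = \frac{72 i \omega}{- 9 \omega^{2} + 42 i \omega + 49}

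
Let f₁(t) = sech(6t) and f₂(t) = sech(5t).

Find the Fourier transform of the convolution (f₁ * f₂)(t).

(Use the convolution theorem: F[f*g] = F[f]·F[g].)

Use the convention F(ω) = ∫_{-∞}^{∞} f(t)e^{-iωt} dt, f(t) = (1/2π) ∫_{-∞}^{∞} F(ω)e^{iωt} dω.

F[f₁*f₂](ω) = \frac{\pi^{2}}{30 \cosh{\left(\frac{\pi \omega}{12} \right)} \cosh{\left(\frac{\pi \omega}{10} \right)}}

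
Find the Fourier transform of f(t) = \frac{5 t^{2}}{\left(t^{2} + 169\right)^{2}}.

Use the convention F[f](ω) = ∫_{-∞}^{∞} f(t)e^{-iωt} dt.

F(ω) = \frac{5 \pi \left(1 - 13 \left|{\omega}\right|\right) e^{- 13 \left|{\omega}\right|}}{26}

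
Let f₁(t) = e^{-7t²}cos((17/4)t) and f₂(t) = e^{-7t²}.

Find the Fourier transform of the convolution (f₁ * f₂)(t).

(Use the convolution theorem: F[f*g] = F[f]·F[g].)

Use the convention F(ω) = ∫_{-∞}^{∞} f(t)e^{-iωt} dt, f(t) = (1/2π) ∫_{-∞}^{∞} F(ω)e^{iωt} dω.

F[f₁*f₂](ω) = \frac{\pi \left(e^{\frac{17 \omega}{28}} + 1\right) e^{- \frac{\omega^{2}}{14} - \frac{17 \omega}{56} - \frac{289}{448}}}{14}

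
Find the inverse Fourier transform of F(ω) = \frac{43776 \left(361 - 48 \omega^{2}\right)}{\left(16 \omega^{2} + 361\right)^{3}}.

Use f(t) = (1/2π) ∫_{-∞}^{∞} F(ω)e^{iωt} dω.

f(t) = 9 t^{2} e^{- \frac{19 \left|{t}\right|}{4}}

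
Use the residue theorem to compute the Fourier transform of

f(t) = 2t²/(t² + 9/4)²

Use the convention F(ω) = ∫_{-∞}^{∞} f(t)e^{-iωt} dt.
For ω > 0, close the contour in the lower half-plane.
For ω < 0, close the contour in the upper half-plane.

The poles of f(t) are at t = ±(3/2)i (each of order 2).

Let g(z) = f(z)e^{-iωz}; for large |z| the factor e^{-iωz} decays in the lower half-plane when ω > 0 and in the upper half-plane when ω < 0.

Case ω > 0 (lower half-plane, clockwise contour ⇒ F(ω) = -2πi·ΣRes):
  Res_{z = - \frac{3 i}{2}} g(z) = \frac{i \left(2 - 3 \omega\right) e^{- \frac{3 \omega}{2}}}{6} (pole of order 2)
  F(ω) = -2πi·ΣRes = \frac{\pi \left(2 - 3 \omega\right) e^{- \frac{3 \omega}{2}}}{3}

Case ω < 0 (upper half-plane, counterclockwise contour ⇒ F(ω) = +2πi·ΣRes):
  Res_{z = \frac{3 i}{2}} g(z) = \frac{i \left(- 3 \omega - 2\right) e^{\frac{3 \omega}{2}}}{6} (pole of order 2)
  F(ω) = 2πi·ΣRes = \frac{\pi \left(3 \omega + 2\right) e^{\frac{3 \omega}{2}}}{3}

Both cases combine into a single formula in |ω|:

F(ω) = \frac{\pi \left(2 - 3 \left|{\omega}\right|\right) e^{- \frac{3 \left|{\omega}\right|}{2}}}{3}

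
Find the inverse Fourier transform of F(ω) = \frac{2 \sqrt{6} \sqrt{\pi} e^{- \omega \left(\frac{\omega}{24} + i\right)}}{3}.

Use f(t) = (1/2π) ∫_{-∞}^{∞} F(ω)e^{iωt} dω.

f(t) = 4 e^{- 6 \left(t - 1\right)^{2}}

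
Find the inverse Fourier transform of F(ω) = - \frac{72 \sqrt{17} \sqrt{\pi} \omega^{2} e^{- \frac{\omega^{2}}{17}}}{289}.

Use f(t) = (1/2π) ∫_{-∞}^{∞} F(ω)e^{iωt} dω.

f(t) = 9 \left(17 t^{2} - 2\right) e^{- \frac{17 t^{2}}{4}}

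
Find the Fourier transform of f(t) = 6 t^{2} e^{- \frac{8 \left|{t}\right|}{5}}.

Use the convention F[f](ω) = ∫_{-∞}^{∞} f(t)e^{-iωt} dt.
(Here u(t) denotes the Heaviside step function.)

F(ω) = \frac{24000 \left(64 - 75 \omega^{2}\right)}{\left(25 \omega^{2} + 64\right)^{3}}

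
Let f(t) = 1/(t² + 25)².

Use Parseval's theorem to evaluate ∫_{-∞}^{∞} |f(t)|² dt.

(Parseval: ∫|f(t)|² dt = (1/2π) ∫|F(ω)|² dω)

∫|f(t)|² dt = \frac{\pi}{250000}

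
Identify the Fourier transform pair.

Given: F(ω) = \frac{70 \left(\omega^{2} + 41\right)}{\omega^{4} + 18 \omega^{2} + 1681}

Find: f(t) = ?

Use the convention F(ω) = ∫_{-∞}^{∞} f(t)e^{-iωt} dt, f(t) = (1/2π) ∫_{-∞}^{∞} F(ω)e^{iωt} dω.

f(t) = 7 e^{- 5 \left|{t}\right|} \cos{\left(4 t \right)}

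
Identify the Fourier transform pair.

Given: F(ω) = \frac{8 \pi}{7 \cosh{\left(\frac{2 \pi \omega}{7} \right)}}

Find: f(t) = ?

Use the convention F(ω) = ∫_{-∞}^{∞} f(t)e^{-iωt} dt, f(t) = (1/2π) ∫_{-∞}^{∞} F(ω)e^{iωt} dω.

f(t) = \frac{2}{\cosh{\left(\frac{7 t}{4} \right)}}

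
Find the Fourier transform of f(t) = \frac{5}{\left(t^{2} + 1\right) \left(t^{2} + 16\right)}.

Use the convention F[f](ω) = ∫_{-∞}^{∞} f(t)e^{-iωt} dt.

F(ω) = \frac{\pi e^{- \left|{\omega}\right|}}{3} - \frac{\pi e^{- 4 \left|{\omega}\right|}}{12}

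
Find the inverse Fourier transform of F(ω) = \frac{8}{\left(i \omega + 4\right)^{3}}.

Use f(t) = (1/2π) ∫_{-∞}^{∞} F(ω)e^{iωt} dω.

f(t) = 4 t^{2} e^{- 4 t} u\left(t\right)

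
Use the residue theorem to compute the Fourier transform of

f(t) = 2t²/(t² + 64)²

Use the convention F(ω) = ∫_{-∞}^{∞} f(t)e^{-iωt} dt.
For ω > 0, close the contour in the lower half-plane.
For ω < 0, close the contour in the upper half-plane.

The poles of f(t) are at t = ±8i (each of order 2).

Let g(z) = f(z)e^{-iωz}; for large |z| the factor e^{-iωz} decays in the lower half-plane when ω > 0 and in the upper half-plane when ω < 0.

Case ω > 0 (lower half-plane, clockwise contour ⇒ F(ω) = -2πi·ΣRes):
  Res_{z = - 8 i} g(z) = \frac{i \left(1 - 8 \omega\right) e^{- 8 \omega}}{16} (pole of order 2)
  F(ω) = -2πi·ΣRes = \frac{\pi \left(1 - 8 \omega\right) e^{- 8 \omega}}{8}

Case ω < 0 (upper half-plane, counterclockwise contour ⇒ F(ω) = +2πi·ΣRes):
  Res_{z = 8 i} g(z) = \frac{i \left(- 8 \omega - 1\right) e^{8 \omega}}{16} (pole of order 2)
  F(ω) = 2πi·ΣRes = \frac{\pi \left(8 \omega + 1\right) e^{8 \omega}}{8}

Both cases combine into a single formula in |ω|:

F(ω) = \frac{\pi \left(1 - 8 \left|{\omega}\right|\right) e^{- 8 \left|{\omega}\right|}}{8}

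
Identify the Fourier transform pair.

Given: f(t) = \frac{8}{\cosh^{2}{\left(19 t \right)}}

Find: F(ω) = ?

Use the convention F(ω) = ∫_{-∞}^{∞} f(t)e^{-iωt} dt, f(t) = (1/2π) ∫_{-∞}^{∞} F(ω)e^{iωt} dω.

F(ω) = \frac{8 \pi \omega}{361 \sinh{\left(\frac{\pi \omega}{38} \right)}}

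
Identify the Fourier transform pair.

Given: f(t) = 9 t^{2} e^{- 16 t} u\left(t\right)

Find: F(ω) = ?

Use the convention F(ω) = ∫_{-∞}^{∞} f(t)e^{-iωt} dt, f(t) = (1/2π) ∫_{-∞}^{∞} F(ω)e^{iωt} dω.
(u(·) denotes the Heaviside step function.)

F(ω) = \frac{18}{\left(i \omega + 16\right)^{3}}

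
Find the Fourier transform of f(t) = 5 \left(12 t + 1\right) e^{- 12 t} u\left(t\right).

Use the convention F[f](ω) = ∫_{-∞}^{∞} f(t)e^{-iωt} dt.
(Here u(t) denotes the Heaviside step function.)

F(ω) = \frac{5 \left(- i \omega - 24\right)}{\omega^{2} - 24 i \omega - 144}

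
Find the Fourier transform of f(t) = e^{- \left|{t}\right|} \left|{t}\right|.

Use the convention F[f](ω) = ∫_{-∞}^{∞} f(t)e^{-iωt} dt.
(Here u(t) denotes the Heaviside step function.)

F(ω) = \frac{2 \left(1 - \omega^{2}\right)}{\left(\omega^{2} + 1\right)^{2}}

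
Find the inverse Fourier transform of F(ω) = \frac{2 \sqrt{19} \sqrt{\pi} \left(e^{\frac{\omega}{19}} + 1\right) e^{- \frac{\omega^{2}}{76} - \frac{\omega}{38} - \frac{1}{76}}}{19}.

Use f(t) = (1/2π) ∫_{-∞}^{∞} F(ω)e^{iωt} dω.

f(t) = 4 e^{- 19 t^{2}} \cos{\left(t \right)}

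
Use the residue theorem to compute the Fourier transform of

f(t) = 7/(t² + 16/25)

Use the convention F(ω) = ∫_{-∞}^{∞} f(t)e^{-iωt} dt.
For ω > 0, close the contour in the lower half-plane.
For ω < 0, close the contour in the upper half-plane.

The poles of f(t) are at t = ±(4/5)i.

Let g(z) = f(z)e^{-iωz}; for large |z| the factor e^{-iωz} decays in the lower half-plane when ω > 0 and in the upper half-plane when ω < 0.

Case ω > 0 (lower half-plane, clockwise contour ⇒ F(ω) = -2πi·ΣRes):
  Res_{z = - \frac{4 i}{5}} g(z) = \frac{35 i e^{- \frac{4 \omega}{5}}}{8}
  F(ω) = -2πi·ΣRes = \frac{35 \pi e^{- \frac{4 \omega}{5}}}{4}

Case ω < 0 (upper half-plane, counterclockwise contour ⇒ F(ω) = +2πi·ΣRes):
  Res_{z = \frac{4 i}{5}} g(z) = - \frac{35 i e^{\frac{4 \omega}{5}}}{8}
  F(ω) = 2πi·ΣRes = \frac{35 \pi e^{\frac{4 \omega}{5}}}{4}

Both cases combine into a single formula in |ω|:

F(ω) = \frac{35 \pi e^{- \frac{4 \left|{\omega}\right|}{5}}}{4}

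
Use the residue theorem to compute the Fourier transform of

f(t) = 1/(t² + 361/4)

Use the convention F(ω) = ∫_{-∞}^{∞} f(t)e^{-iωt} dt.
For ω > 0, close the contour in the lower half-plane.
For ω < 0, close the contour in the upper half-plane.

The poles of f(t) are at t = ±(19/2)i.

Let g(z) = f(z)e^{-iωz}; for large |z| the factor e^{-iωz} decays in the lower half-plane when ω > 0 and in the upper half-plane when ω < 0.

Case ω > 0 (lower half-plane, clockwise contour ⇒ F(ω) = -2πi·ΣRes):
  Res_{z = - \frac{19 i}{2}} g(z) = \frac{i e^{- \frac{19 \omega}{2}}}{19}
  F(ω) = -2πi·ΣRes = \frac{2 \pi e^{- \frac{19 \omega}{2}}}{19}

Case ω < 0 (upper half-plane, counterclockwise contour ⇒ F(ω) = +2πi·ΣRes):
  Res_{z = \frac{19 i}{2}} g(z) = - \frac{i e^{\frac{19 \omega}{2}}}{19}
  F(ω) = 2πi·ΣRes = \frac{2 \pi e^{\frac{19 \omega}{2}}}{19}

Both cases combine into a single formula in |ω|:

F(ω) = \frac{2 \pi e^{- \frac{19 \left|{\omega}\right|}{2}}}{19}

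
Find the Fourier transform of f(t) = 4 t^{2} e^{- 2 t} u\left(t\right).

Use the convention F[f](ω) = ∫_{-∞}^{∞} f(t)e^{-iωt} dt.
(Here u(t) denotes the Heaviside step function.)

F(ω) = \frac{8}{\left(i \omega + 2\right)^{3}}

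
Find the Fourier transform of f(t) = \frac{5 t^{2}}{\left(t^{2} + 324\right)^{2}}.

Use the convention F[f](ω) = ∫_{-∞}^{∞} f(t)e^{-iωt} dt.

F(ω) = \frac{5 \pi \left(1 - 18 \left|{\omega}\right|\right) e^{- 18 \left|{\omega}\right|}}{36}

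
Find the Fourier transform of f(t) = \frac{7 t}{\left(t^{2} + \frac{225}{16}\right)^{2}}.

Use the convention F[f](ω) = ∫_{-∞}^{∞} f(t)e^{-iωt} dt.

F(ω) = - \frac{14 i \pi \omega e^{- \frac{15 \left|{\omega}\right|}{4}}}{15}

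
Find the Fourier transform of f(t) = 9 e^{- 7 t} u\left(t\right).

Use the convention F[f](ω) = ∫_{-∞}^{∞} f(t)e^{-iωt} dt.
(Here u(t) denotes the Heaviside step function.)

F(ω) = \frac{9}{i \omega + 7}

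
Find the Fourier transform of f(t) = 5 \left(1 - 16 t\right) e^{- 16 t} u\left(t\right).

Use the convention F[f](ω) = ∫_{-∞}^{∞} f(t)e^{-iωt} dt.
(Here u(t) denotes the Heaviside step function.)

F(ω) = \frac{5 i \omega}{- \omega^{2} + 32 i \omega + 256}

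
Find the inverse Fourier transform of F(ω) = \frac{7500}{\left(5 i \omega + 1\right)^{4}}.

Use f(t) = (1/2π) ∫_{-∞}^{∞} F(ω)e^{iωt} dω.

f(t) = 2 t^{3} e^{- \frac{t}{5}} u\left(t\right)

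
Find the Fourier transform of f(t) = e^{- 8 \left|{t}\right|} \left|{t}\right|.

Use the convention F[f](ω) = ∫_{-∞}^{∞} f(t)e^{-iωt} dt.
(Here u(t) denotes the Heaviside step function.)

F(ω) = \frac{2 \left(64 - \omega^{2}\right)}{\left(\omega^{2} + 64\right)^{2}}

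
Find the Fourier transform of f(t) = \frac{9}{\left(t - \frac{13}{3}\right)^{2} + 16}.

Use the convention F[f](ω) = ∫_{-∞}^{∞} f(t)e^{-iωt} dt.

F(ω) = \frac{9 \pi e^{- \frac{13 i \omega}{3} - 4 \left|{\omega}\right|}}{4}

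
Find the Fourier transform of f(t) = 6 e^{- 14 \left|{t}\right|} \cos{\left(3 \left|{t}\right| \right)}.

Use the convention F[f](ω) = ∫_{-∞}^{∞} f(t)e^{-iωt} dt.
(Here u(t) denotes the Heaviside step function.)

F(ω) = \frac{168 \left(\omega^{2} + 205\right)}{\omega^{4} + 374 \omega^{2} + 42025}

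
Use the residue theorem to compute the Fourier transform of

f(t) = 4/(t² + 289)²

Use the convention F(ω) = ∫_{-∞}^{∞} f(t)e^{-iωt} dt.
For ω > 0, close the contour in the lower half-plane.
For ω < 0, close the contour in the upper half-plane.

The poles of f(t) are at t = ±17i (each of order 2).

Let g(z) = f(z)e^{-iωz}; for large |z| the factor e^{-iωz} decays in the lower half-plane when ω > 0 and in the upper half-plane when ω < 0.

Case ω > 0 (lower half-plane, clockwise contour ⇒ F(ω) = -2πi·ΣRes):
  Res_{z = - 17 i} g(z) = \frac{i \left(17 \omega + 1\right) e^{- 17 \omega}}{4913} (pole of order 2)
  F(ω) = -2πi·ΣRes = \frac{2 \pi \left(17 \omega + 1\right) e^{- 17 \omega}}{4913}

Case ω < 0 (upper half-plane, counterclockwise contour ⇒ F(ω) = +2πi·ΣRes):
  Res_{z = 17 i} g(z) = \frac{i \left(17 \omega - 1\right) e^{17 \omega}}{4913} (pole of order 2)
  F(ω) = 2πi·ΣRes = \frac{2 \pi \left(1 - 17 \omega\right) e^{17 \omega}}{4913}

Both cases combine into a single formula in |ω|:

F(ω) = \frac{2 \pi \left(17 \left|{\omega}\right| + 1\right) e^{- 17 \left|{\omega}\right|}}{4913}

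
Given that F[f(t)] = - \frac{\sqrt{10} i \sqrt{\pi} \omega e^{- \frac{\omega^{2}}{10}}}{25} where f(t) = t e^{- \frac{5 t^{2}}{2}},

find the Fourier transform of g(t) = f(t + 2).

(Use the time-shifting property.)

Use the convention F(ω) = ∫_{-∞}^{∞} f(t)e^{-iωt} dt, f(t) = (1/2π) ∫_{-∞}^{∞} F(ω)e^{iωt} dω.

F[g](ω) = - \frac{\sqrt{10} i \sqrt{\pi} \omega e^{- \frac{\omega \left(\omega - 20 i\right)}{10}}}{25}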